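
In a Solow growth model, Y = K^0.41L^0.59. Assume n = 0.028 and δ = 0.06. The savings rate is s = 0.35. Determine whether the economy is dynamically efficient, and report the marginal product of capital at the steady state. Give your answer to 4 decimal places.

dynamically efficient; MPK ≈ 0.1031

The effective depreciation rate is n + δ = 0.028 + 0.06 = 0.088.
Steady-state k*: s·k^0.41 = 0.088·k gives k* = (0.35/0.088)^(1/0.59) ≈ 10.3812.
MPK = 0.41·10.3812^(-0.59) ≈ 0.1031.
MPK > n+δ = 0.088, so the economy is dynamically efficient (under-saving).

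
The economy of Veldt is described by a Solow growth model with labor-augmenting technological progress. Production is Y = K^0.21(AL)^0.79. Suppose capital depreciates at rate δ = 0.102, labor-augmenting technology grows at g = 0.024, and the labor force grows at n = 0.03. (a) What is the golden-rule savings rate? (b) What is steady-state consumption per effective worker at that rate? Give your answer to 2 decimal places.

Break-even investment rate: n + g + δ = 0.03 + 0.024 + 0.102 = 0.156.
For Cobb-Douglas, s_gold equals capital's share: s_gold = 0.21.
Golden rule sets MPK = n+g+δ: 0.21·k^(0.21−1) = 0.156, so k_gold = (0.21/0.156)^(1/0.79) ≈ 1.4568.
y_gold = 1.4568^0.21 ≈ 1.0822; c_gold = (1−0.21)·y_gold ≈ 0.8550.

(a) s_gold = 0.21; (b) c_gold ≈ 0.85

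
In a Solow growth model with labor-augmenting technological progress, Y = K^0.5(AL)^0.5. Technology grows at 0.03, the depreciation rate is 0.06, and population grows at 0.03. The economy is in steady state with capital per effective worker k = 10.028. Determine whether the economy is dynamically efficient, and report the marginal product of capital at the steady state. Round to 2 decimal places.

Break-even investment rate: n + g + δ = 0.03 + 0.03 + 0.06 = 0.12.
MPK = 0.5·k^(0.5−1) = 0.5·10.028^(-0.5) ≈ 0.1579.
MPK > 0.12, so the economy is dynamically efficient (under-saving).

dynamically efficient; MPK ≈ 0.16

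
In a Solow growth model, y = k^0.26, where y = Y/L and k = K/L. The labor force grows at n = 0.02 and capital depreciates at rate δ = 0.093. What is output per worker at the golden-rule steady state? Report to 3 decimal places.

Capital per worker breaks even when investment replaces (n + δ)·k; here n + δ = 0.113.
Setting f'(k) = n+δ gives 0.26·k^(0.26−1) = 0.113, hence k_gold = (0.26/0.113)^(1/0.74) ≈ 3.0835.
Output: y_gold = k_gold^0.26 = 3.0835^0.26 ≈ 1.3401.

y_gold ≈ 1.340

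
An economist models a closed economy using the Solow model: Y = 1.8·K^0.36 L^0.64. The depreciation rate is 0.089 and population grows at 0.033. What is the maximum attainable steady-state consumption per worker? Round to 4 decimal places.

n + δ = 0.033 + 0.089 = 0.122.
At the golden rule the marginal product of capital equals n+δ: 0.36·1.8·k^(0.36−1) = 0.122. Solving, k_gold = (0.36·1.8/0.122)^(1/0.64) ≈ 13.5878.
y_gold = 1.8·13.5878^0.36 ≈ 4.6047.
c_gold = y_gold − (n+δ)·k_gold = 4.6047 − 0.122·13.5878 ≈ 2.9470.

c_gold ≈ 2.9470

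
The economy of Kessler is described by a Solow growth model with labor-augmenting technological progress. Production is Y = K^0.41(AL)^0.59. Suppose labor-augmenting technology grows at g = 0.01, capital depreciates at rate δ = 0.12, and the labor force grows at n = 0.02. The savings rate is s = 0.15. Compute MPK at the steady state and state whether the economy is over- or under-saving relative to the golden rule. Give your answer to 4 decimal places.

Capital per effective worker breaks even when investment replaces (n + g + δ)·k; here n + g + δ = 0.15.
Steady-state k*: s·k^0.41 = 0.15·k gives k* = (0.15/0.15)^(1/0.59) ≈ 1.0000.
MPK = 0.41·1.0000^(-0.59) ≈ 0.4100.
MPK > n+g+δ = 0.15, so the economy is dynamically efficient (under-saving).

under-saving; MPK ≈ 0.4100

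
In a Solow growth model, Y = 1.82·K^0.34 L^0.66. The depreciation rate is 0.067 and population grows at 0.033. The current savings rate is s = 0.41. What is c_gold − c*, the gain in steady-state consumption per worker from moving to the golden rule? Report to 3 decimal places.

Δc ≈ 0.048

Break-even investment rate: n + δ = 0.033 + 0.067 = 0.1.
Current steady state (s = 0.41): k* = (0.41·1.82/0.1)^(1/0.66) ≈ 21.0140, y* = 1.82·21.0140^0.34 ≈ 5.1254, c* = (1−0.41)·5.1254 ≈ 3.0240.
Golden rule sets MPK = n+δ: 0.34·1.82·k^(0.34−1) = 0.1, so k_gold = (0.34·1.82/0.1)^(1/0.66) ≈ 15.8241.
y_gold = 1.82·15.8241^0.34 ≈ 4.6541, c_gold = y_gold − 0.1·k_gold ≈ 3.0717.
Gain: Δc = 3.0717 − 3.0240 ≈ 0.0478.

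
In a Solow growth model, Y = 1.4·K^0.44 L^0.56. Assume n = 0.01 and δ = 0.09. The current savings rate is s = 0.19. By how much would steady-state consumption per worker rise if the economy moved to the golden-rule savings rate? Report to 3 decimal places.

Δc ≈ 0.825

Break-even investment rate: n + δ = 0.01 + 0.09 = 0.1.
Current steady state (s = 0.19): k* = (0.19·1.4/0.1)^(1/0.56) ≈ 5.7374, y* = 1.4·5.7374^0.44 ≈ 3.0197, c* = (1−0.19)·3.0197 ≈ 2.4460.
Setting f'(k) = n+δ gives 0.44·1.4·k^(0.44−1) = 0.1, hence k_gold = (0.44·1.4/0.1)^(1/0.56) ≈ 25.7019.
y_gold = 1.4·25.7019^0.44 ≈ 5.8413, c_gold = y_gold − 0.1·k_gold ≈ 3.2712.
Gain: Δc = 3.2712 − 2.4460 ≈ 0.8252.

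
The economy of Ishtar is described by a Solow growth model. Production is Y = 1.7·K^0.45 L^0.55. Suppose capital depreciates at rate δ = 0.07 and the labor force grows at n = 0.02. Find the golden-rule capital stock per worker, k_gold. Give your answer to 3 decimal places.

The effective depreciation rate is n + δ = 0.02 + 0.07 = 0.09.
At the golden rule the marginal product of capital equals n+δ: 0.45·1.7·k^(0.45−1) = 0.09. Solving, k_gold = (0.45·1.7/0.09)^(1/0.55) ≈ 48.9613.

k_gold ≈ 48.961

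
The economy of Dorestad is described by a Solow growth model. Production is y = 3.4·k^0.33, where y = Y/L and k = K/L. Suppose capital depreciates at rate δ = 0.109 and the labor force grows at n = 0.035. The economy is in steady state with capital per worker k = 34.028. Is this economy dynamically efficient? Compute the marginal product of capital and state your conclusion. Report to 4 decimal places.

Capital per worker breaks even when investment replaces (n + δ)·k; here n + δ = 0.144.
MPK = 0.33·3.4·k^(0.33−1) = 0.33·3.4·34.028^(-0.67) ≈ 0.1056.
MPK < 0.144, so the economy is dynamically inefficient (over-saving).

dynamically inefficient; MPK ≈ 0.1056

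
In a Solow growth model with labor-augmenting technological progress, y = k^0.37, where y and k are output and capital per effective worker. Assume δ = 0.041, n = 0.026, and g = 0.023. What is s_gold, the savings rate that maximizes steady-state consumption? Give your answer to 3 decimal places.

s_gold = 0.370

Break-even investment rate: n + g + δ = 0.026 + 0.023 + 0.041 = 0.09.
At the golden rule MPK = n+g+δ, and in any Cobb-Douglas steady state s = (n+g+δ)·k/y = MPK·k/y = capital's share 0.37.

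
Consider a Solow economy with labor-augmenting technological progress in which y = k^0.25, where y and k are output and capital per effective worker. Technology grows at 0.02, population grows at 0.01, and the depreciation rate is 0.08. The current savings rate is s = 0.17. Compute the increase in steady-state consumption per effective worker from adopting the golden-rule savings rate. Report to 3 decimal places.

Capital per effective worker breaks even when investment replaces (n + g + δ)·k; here n + g + δ = 0.11.
Current steady state (s = 0.17): k* = (0.17/0.11)^(1/0.75) ≈ 1.7868, y* = 1.7868^0.25 ≈ 1.1562, c* = (1−0.17)·1.1562 ≈ 0.9596.
At the golden rule the marginal product of capital equals n+g+δ: 0.25·k^(0.25−1) = 0.11. Solving, k_gold = (0.25/0.11)^(1/0.75) ≈ 2.9881.
y_gold = 2.9881^0.25 ≈ 1.3148, c_gold = y_gold − 0.11·k_gold ≈ 0.9861.
Gain: Δc = 0.9861 − 0.9596 ≈ 0.0265.

Δc ≈ 0.026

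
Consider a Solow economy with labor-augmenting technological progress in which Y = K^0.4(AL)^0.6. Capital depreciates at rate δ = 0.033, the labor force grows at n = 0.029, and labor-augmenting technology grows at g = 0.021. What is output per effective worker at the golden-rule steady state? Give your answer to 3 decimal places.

The effective depreciation rate is n + g + δ = 0.029 + 0.021 + 0.033 = 0.083.
Setting f'(k) = n+g+δ gives 0.4·k^(0.4−1) = 0.083, hence k_gold = (0.4/0.083)^(1/0.6) ≈ 13.7500.
Output: y_gold = k_gold^0.4 = 13.7500^0.4 ≈ 2.8531.

y_gold ≈ 2.853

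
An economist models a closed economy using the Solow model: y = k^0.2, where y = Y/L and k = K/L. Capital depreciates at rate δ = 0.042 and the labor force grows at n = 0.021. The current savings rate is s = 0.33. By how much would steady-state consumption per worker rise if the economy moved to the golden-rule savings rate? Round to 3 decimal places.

The effective depreciation rate is n + δ = 0.021 + 0.042 = 0.063.
Current steady state (s = 0.33): k* = (0.33/0.063)^(1/0.8) ≈ 7.9244, y* = 7.9244^0.2 ≈ 1.5128, c* = (1−0.33)·1.5128 ≈ 1.0136.
Setting f'(k) = n+δ gives 0.2·k^(0.2−1) = 0.063, hence k_gold = (0.2/0.063)^(1/0.8) ≈ 4.2375.
y_gold = 4.2375^0.2 ≈ 1.3348, c_gold = y_gold − 0.063·k_gold ≈ 1.0679.
Gain: Δc = 1.0679 − 1.0136 ≈ 0.0543.

Δc ≈ 0.054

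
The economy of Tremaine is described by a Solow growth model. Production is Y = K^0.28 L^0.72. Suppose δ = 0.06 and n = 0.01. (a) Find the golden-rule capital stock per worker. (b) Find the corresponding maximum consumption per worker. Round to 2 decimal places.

n + δ = 0.01 + 0.06 = 0.07.
Setting f'(k) = n+δ gives 0.28·k^(0.28−1) = 0.07, hence k_gold = (0.28/0.07)^(1/0.72) ≈ 6.8580.
y_gold = 6.8580^0.28 ≈ 1.7145; c_gold = y_gold − 0.07·k_gold ≈ 1.2344.

(a) k_gold ≈ 6.86; (b) c_gold ≈ 1.23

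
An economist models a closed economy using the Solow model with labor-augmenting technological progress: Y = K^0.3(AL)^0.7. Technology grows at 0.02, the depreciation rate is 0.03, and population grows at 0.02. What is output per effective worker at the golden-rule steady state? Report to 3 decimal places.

Break-even investment rate: n + g + δ = 0.02 + 0.02 + 0.03 = 0.07.
Golden rule sets MPK = n+g+δ: 0.3·k^(0.3−1) = 0.07, so k_gold = (0.3/0.07)^(1/0.7) ≈ 7.9963.
Output: y_gold = k_gold^0.3 = 7.9963^0.3 ≈ 1.8658.

y_gold ≈ 1.866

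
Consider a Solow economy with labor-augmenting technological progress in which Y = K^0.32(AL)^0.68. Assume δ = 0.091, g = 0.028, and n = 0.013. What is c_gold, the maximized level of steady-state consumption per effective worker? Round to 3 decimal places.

c_gold ≈ 1.032

Capital per effective worker breaks even when investment replaces (n + g + δ)·k; here n + g + δ = 0.132.
Maximizing c = f(k) − (n+g+δ)·k gives f'(k) = n+g+δ, i.e. 0.32·k^(0.32−1) = 0.132, so k_gold = (0.32/0.132)^(1/0.68) ≈ 3.6775.
y_gold = 3.6775^0.32 ≈ 1.5170.
c_gold = y_gold − (n+g+δ)·k_gold = 1.5170 − 0.132·3.6775 ≈ 1.0315.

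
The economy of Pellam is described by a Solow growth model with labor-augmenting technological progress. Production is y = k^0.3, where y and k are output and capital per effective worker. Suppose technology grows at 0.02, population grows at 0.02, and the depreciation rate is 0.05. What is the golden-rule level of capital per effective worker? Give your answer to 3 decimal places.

Capital per effective worker breaks even when investment replaces (n + g + δ)·k; here n + g + δ = 0.09.
At the golden rule the marginal product of capital equals n+g+δ: 0.3·k^(0.3−1) = 0.09. Solving, k_gold = (0.3/0.09)^(1/0.7) ≈ 5.5843.

k_gold ≈ 5.584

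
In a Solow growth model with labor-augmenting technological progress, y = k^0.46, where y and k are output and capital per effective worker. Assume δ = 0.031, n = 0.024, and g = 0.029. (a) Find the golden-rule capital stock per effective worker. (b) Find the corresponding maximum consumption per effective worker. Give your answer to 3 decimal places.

Break-even investment rate: n + g + δ = 0.024 + 0.029 + 0.031 = 0.084.
At the golden rule the marginal product of capital equals n+g+δ: 0.46·k^(0.46−1) = 0.084. Solving, k_gold = (0.46/0.084)^(1/0.54) ≈ 23.3106.
y_gold = 23.3106^0.46 ≈ 4.2567; c_gold = y_gold − 0.084·k_gold ≈ 2.2986.

(a) k_gold ≈ 23.311; (b) c_gold ≈ 2.299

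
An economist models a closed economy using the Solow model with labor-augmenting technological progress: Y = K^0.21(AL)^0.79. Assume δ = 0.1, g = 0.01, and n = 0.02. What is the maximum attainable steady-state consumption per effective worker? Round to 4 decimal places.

Break-even investment rate: n + g + δ = 0.02 + 0.01 + 0.1 = 0.13.
Maximizing c = f(k) − (n+g+δ)·k gives f'(k) = n+g+δ, i.e. 0.21·k^(0.21−1) = 0.13, so k_gold = (0.21/0.13)^(1/0.79) ≈ 1.8350.
y_gold = 1.8350^0.21 ≈ 1.1360.
c_gold = y_gold − (n+g+δ)·k_gold = 1.1360 − 0.13·1.8350 ≈ 0.8974.

c_gold ≈ 0.8974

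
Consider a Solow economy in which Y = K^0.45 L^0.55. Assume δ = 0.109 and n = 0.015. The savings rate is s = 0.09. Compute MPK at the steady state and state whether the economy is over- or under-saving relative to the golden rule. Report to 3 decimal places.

under-saving; MPK ≈ 0.620

n + δ = 0.015 + 0.109 = 0.124.
Steady-state k*: s·k^0.45 = 0.124·k gives k* = (0.09/0.124)^(1/0.55) ≈ 0.5584.
MPK = 0.45·0.5584^(-0.55) ≈ 0.6200.
MPK > n+δ = 0.124, so the economy is dynamically efficient (under-saving).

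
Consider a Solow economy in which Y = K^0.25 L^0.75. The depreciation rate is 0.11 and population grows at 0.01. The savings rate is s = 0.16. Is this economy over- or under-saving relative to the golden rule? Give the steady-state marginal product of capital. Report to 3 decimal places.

Capital per worker breaks even when investment replaces (n + δ)·k; here n + δ = 0.12.
Steady-state k*: s·k^0.25 = 0.12·k gives k* = (0.16/0.12)^(1/0.75) ≈ 1.4675.
MPK = 0.25·1.4675^(-0.75) ≈ 0.1875.
MPK > n+δ = 0.12, so the economy is dynamically efficient (under-saving).

under-saving; MPK ≈ 0.188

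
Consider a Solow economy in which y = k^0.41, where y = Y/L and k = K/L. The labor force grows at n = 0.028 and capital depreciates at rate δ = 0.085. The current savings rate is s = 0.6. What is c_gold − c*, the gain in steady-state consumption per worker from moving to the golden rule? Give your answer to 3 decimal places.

Capital per worker breaks even when investment replaces (n + δ)·k; here n + δ = 0.113.
Current steady state (s = 0.6): k* = (0.6/0.113)^(1/0.59) ≈ 16.9409, y* = 16.9409^0.41 ≈ 3.1905, c* = (1−0.6)·3.1905 ≈ 1.2762.
Maximizing c = f(k) − (n+δ)·k gives f'(k) = n+δ, i.e. 0.41·k^(0.41−1) = 0.113, so k_gold = (0.41/0.113)^(1/0.59) ≈ 8.8849.
y_gold = 8.8849^0.41 ≈ 2.4488, c_gold = y_gold − 0.113·k_gold ≈ 1.4448.
Gain: Δc = 1.4448 − 1.2762 ≈ 0.1686.

Δc ≈ 0.169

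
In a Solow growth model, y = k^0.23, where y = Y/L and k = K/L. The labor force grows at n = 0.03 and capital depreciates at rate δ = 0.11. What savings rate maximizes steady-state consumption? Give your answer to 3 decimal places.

n + δ = 0.03 + 0.11 = 0.14.
At the golden rule MPK = n+δ, and in any Cobb-Douglas steady state s = (n+δ)·k/y = MPK·k/y = capital's share 0.23.

s_gold = 0.230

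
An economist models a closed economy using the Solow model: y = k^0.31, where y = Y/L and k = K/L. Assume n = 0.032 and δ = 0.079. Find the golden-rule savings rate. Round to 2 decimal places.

s_gold = 0.31

n + δ = 0.032 + 0.079 = 0.111.
At the golden rule MPK = n+δ, and in any Cobb-Douglas steady state s = (n+δ)·k/y = MPK·k/y = capital's share 0.31.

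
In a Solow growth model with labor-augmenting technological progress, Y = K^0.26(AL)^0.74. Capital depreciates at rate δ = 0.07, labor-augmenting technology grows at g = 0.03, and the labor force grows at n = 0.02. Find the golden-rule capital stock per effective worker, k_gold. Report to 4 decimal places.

The effective depreciation rate is n + g + δ = 0.02 + 0.03 + 0.07 = 0.12.
At the golden rule the marginal product of capital equals n+g+δ: 0.26·k^(0.26−1) = 0.12. Solving, k_gold = (0.26/0.12)^(1/0.74) ≈ 2.8430.

k_gold ≈ 2.8430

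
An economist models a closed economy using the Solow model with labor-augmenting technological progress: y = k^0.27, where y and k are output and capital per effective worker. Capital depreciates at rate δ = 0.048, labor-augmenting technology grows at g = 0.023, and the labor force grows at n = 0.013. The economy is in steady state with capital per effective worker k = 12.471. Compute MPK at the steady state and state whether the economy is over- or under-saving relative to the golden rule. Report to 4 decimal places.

n + g + δ = 0.013 + 0.023 + 0.048 = 0.084.
MPK = 0.27·k^(0.27−1) = 0.27·12.471^(-0.73) ≈ 0.0428.
MPK < 0.084, so the economy is dynamically inefficient (over-saving).

over-saving; MPK ≈ 0.0428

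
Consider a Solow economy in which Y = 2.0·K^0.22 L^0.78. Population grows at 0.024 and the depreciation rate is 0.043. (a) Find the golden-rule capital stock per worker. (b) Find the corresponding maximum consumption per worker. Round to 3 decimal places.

Capital per worker breaks even when investment replaces (n + δ)·k; here n + δ = 0.067.
Maximizing c = f(k) − (n+δ)·k gives f'(k) = n+δ, i.e. 0.22·2.0·k^(0.22−1) = 0.067, so k_gold = (0.22·2.0/0.067)^(1/0.78) ≈ 11.1666.
y_gold = 2.0·11.1666^0.22 ≈ 3.4007; c_gold = y_gold − 0.067·k_gold ≈ 2.6526.

(a) k_gold ≈ 11.167; (b) c_gold ≈ 2.653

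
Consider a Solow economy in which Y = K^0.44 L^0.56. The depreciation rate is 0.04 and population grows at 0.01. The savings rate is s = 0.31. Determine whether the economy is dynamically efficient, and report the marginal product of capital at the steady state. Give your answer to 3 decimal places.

n + δ = 0.01 + 0.04 = 0.05.
Steady-state k*: s·k^0.44 = 0.05·k gives k* = (0.31/0.05)^(1/0.56) ≈ 26.0007.
MPK = 0.44·26.0007^(-0.56) ≈ 0.0710.
MPK > n+δ = 0.05, so the economy is dynamically efficient (under-saving).

dynamically efficient; MPK ≈ 0.071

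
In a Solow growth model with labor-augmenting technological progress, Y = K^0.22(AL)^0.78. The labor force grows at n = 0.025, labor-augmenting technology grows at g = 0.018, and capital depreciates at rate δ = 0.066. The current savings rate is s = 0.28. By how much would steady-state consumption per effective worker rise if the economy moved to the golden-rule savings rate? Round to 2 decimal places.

Break-even investment rate: n + g + δ = 0.025 + 0.018 + 0.066 = 0.109.
Current steady state (s = 0.28): k* = (0.28/0.109)^(1/0.78) ≈ 3.3519, y* = 3.3519^0.22 ≈ 1.3049, c* = (1−0.28)·1.3049 ≈ 0.9395.
Setting f'(k) = n+g+δ gives 0.22·k^(0.22−1) = 0.109, hence k_gold = (0.22/0.109)^(1/0.78) ≈ 2.4605.
y_gold = 2.4605^0.22 ≈ 1.2191, c_gold = y_gold − 0.109·k_gold ≈ 0.9509.
Gain: Δc = 0.9509 − 0.9395 ≈ 0.0114.

Δc ≈ 0.01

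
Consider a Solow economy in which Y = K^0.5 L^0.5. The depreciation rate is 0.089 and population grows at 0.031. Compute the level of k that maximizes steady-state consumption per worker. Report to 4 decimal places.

k_gold ≈ 17.3611

The effective depreciation rate is n + δ = 0.031 + 0.089 = 0.12.
Setting f'(k) = n+δ gives 0.5·k^(0.5−1) = 0.12, hence k_gold = (0.5/0.12)^(1/0.5) ≈ 17.3611.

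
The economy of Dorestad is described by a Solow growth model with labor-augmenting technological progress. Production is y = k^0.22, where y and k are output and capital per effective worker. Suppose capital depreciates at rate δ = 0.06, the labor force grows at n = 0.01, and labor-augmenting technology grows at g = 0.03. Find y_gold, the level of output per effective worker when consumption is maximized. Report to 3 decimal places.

y_gold ≈ 1.249

n + g + δ = 0.01 + 0.03 + 0.06 = 0.1.
Maximizing c = f(k) − (n+g+δ)·k gives f'(k) = n+g+δ, i.e. 0.22·k^(0.22−1) = 0.1, so k_gold = (0.22/0.1)^(1/0.78) ≈ 2.7479.
Output: y_gold = k_gold^0.22 = 2.7479^0.22 ≈ 1.2491.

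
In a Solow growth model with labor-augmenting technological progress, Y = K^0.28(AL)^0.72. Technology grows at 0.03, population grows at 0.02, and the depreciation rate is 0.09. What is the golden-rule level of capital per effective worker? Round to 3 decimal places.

k_gold ≈ 2.619

Capital per effective worker breaks even when investment replaces (n + g + δ)·k; here n + g + δ = 0.14.
Golden rule sets MPK = n+g+δ: 0.28·k^(0.28−1) = 0.14, so k_gold = (0.28/0.14)^(1/0.72) ≈ 2.6188.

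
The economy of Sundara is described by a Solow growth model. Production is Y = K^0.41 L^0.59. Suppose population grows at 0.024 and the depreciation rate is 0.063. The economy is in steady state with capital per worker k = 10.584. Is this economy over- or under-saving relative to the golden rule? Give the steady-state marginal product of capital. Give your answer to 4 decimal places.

n + δ = 0.024 + 0.063 = 0.087.
MPK = 0.41·k^(0.41−1) = 0.41·10.584^(-0.59) ≈ 0.1019.
MPK > 0.087, so the economy is dynamically efficient (under-saving).

under-saving; MPK ≈ 0.1019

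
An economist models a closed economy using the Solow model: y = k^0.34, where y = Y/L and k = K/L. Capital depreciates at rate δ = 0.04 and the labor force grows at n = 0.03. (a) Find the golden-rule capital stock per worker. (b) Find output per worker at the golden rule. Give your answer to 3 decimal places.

(a) k_gold ≈ 10.964; (b) y_gold ≈ 2.257

n + δ = 0.03 + 0.04 = 0.07.
Setting f'(k) = n+δ gives 0.34·k^(0.34−1) = 0.07, hence k_gold = (0.34/0.07)^(1/0.66) ≈ 10.9641.
y_gold = 10.9641^0.34 ≈ 2.2573.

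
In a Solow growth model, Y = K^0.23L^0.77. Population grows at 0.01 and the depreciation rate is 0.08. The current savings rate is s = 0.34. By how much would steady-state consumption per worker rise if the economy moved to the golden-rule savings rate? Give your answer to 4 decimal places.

Δc ≈ 0.0374

n + δ = 0.01 + 0.08 = 0.09.
Current steady state (s = 0.34): k* = (0.34/0.09)^(1/0.77) ≈ 5.6190, y* = 5.6190^0.23 ≈ 1.4874, c* = (1−0.34)·1.4874 ≈ 0.9817.
At the golden rule the marginal product of capital equals n+δ: 0.23·k^(0.23−1) = 0.09. Solving, k_gold = (0.23/0.09)^(1/0.77) ≈ 3.3822.
y_gold = 3.3822^0.23 ≈ 1.3235, c_gold = y_gold − 0.09·k_gold ≈ 1.0191.
Gain: Δc = 1.0191 − 0.9817 ≈ 0.0374.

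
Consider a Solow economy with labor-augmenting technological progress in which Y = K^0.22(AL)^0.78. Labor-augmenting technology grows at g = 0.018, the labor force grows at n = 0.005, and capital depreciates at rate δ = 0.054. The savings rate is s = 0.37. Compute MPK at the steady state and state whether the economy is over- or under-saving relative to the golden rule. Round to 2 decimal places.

over-saving; MPK ≈ 0.05

Capital per effective worker breaks even when investment replaces (n + g + δ)·k; here n + g + δ = 0.077.
Steady-state k*: s·k^0.22 = 0.077·k gives k* = (0.37/0.077)^(1/0.78) ≈ 7.4815.
MPK = 0.22·7.4815^(-0.78) ≈ 0.0458.
MPK < n+g+δ = 0.077, so the economy is dynamically inefficient (over-saving).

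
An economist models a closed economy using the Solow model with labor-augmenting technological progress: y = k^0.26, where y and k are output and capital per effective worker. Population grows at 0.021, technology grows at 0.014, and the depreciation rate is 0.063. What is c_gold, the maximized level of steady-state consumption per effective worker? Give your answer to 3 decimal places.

Break-even investment rate: n + g + δ = 0.021 + 0.014 + 0.063 = 0.098.
At the golden rule the marginal product of capital equals n+g+δ: 0.26·k^(0.26−1) = 0.098. Solving, k_gold = (0.26/0.098)^(1/0.74) ≈ 3.7379.
y_gold = 3.7379^0.26 ≈ 1.4089.
c_gold = y_gold − (n+g+δ)·k_gold = 1.4089 − 0.098·3.7379 ≈ 1.0426.

c_gold ≈ 1.043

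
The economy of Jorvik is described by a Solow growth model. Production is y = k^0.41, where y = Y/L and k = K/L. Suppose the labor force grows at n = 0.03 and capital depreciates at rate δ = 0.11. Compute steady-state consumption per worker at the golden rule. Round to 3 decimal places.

The effective depreciation rate is n + δ = 0.03 + 0.11 = 0.14.
Maximizing c = f(k) − (n+δ)·k gives f'(k) = n+δ, i.e. 0.41·k^(0.41−1) = 0.14, so k_gold = (0.41/0.14)^(1/0.59) ≈ 6.1793.
y_gold = 6.1793^0.41 ≈ 2.1100.
c_gold = y_gold − (n+δ)·k_gold = 2.1100 − 0.14·6.1793 ≈ 1.2449.

c_gold ≈ 1.245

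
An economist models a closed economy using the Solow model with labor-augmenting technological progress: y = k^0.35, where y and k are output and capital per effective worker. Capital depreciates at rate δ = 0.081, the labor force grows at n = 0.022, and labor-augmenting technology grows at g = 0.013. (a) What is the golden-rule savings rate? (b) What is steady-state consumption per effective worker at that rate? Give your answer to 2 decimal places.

(a) s_gold = 0.35; (b) c_gold ≈ 1.18

Capital per effective worker breaks even when investment replaces (n + g + δ)·k; here n + g + δ = 0.116.
For Cobb-Douglas, s_gold equals capital's share: s_gold = 0.35.
At the golden rule the marginal product of capital equals n+g+δ: 0.35·k^(0.35−1) = 0.116. Solving, k_gold = (0.35/0.116)^(1/0.65) ≈ 5.4684.
y_gold = 5.4684^0.35 ≈ 1.8124; c_gold = (1−0.35)·y_gold ≈ 1.1781.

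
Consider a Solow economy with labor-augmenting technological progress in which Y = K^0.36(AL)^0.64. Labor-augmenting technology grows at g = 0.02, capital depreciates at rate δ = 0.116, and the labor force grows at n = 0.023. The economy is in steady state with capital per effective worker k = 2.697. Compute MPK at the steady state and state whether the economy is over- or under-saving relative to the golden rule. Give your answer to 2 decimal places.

n + g + δ = 0.023 + 0.02 + 0.116 = 0.159.
MPK = 0.36·k^(0.36−1) = 0.36·2.697^(-0.64) ≈ 0.1908.
MPK > 0.159, so the economy is dynamically efficient (under-saving).

under-saving; MPK ≈ 0.19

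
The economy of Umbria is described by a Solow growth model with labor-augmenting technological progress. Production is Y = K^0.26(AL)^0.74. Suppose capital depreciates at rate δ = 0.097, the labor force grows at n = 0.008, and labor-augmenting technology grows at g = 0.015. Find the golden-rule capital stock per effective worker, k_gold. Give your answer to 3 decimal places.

n + g + δ = 0.008 + 0.015 + 0.097 = 0.12.
Setting f'(k) = n+g+δ gives 0.26·k^(0.26−1) = 0.12, hence k_gold = (0.26/0.12)^(1/0.74) ≈ 2.8430.

k_gold ≈ 2.843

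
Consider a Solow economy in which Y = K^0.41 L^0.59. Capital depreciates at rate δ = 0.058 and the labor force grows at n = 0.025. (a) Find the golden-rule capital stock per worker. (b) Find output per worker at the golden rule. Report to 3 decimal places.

(a) k_gold ≈ 14.989; (b) y_gold ≈ 3.034

n + δ = 0.025 + 0.058 = 0.083.
Setting f'(k) = n+δ gives 0.41·k^(0.41−1) = 0.083, hence k_gold = (0.41/0.083)^(1/0.59) ≈ 14.9890.
y_gold = 14.9890^0.41 ≈ 3.0344.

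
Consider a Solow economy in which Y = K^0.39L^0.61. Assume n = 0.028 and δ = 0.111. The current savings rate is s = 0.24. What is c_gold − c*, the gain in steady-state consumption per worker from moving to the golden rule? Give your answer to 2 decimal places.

n + δ = 0.028 + 0.111 = 0.139.
Current steady state (s = 0.24): k* = (0.24/0.139)^(1/0.61) ≈ 2.4482, y* = 2.4482^0.39 ≈ 1.4179, c* = (1−0.24)·1.4179 ≈ 1.0776.
At the golden rule the marginal product of capital equals n+δ: 0.39·k^(0.39−1) = 0.139. Solving, k_gold = (0.39/0.139)^(1/0.61) ≈ 5.4264.
y_gold = 5.4264^0.39 ≈ 1.9340, c_gold = y_gold − 0.139·k_gold ≈ 1.1797.
Gain: Δc = 1.1797 − 1.0776 ≈ 0.1021.

Δc ≈ 0.10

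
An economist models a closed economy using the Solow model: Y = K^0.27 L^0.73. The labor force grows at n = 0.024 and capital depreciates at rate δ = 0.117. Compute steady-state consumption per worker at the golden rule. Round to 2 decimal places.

c_gold ≈ 0.93

Break-even investment rate: n + δ = 0.024 + 0.117 = 0.141.
Golden rule sets MPK = n+δ: 0.27·k^(0.27−1) = 0.141, so k_gold = (0.27/0.141)^(1/0.73) ≈ 2.4350.
y_gold = 2.4350^0.27 ≈ 1.2716.
c_gold = y_gold − (n+δ)·k_gold = 1.2716 − 0.141·2.4350 ≈ 0.9283.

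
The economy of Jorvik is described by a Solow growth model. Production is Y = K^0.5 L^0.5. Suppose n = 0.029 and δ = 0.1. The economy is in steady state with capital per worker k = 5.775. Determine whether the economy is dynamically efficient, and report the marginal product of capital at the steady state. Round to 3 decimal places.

Break-even investment rate: n + δ = 0.029 + 0.1 = 0.129.
MPK = 0.5·k^(0.5−1) = 0.5·5.775^(-0.5) ≈ 0.2081.
MPK > 0.129, so the economy is dynamically efficient (under-saving).

dynamically efficient; MPK ≈ 0.208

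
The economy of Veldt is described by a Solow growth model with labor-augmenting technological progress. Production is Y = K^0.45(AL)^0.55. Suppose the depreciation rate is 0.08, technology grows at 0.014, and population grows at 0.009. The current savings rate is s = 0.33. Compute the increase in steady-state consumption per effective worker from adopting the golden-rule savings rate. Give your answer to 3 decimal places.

Δc ≈ 0.101

n + g + δ = 0.009 + 0.014 + 0.08 = 0.103.
Current steady state (s = 0.33): k* = (0.33/0.103)^(1/0.55) ≈ 8.3064, y* = 8.3064^0.45 ≈ 2.5926, c* = (1−0.33)·2.5926 ≈ 1.7370.
Setting f'(k) = n+g+δ gives 0.45·k^(0.45−1) = 0.103, hence k_gold = (0.45/0.103)^(1/0.55) ≈ 14.5989.
y_gold = 14.5989^0.45 ≈ 3.3415, c_gold = y_gold − 0.103·k_gold ≈ 1.8378.
Gain: Δc = 1.8378 − 1.7370 ≈ 0.1008.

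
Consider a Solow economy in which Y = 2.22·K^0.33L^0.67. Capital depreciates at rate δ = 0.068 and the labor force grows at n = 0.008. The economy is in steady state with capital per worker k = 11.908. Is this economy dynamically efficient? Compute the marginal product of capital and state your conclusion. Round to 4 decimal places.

dynamically efficient; MPK ≈ 0.1393

Capital per worker breaks even when investment replaces (n + δ)·k; here n + δ = 0.076.
MPK = 0.33·2.22·k^(0.33−1) = 0.33·2.22·11.908^(-0.67) ≈ 0.1393.
MPK > 0.076, so the economy is dynamically efficient (under-saving).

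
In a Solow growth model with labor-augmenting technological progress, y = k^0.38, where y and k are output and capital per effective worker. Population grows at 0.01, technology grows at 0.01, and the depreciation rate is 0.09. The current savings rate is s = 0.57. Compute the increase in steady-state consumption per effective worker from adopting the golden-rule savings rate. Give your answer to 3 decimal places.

Δc ≈ 0.147

n + g + δ = 0.01 + 0.01 + 0.09 = 0.11.
Current steady state (s = 0.57): k* = (0.57/0.11)^(1/0.62) ≈ 14.2033, y* = 14.2033^0.38 ≈ 2.7410, c* = (1−0.57)·2.7410 ≈ 1.1786.
Setting f'(k) = n+g+δ gives 0.38·k^(0.38−1) = 0.11, hence k_gold = (0.38/0.11)^(1/0.62) ≈ 7.3854.
y_gold = 7.3854^0.38 ≈ 2.1379, c_gold = y_gold − 0.11·k_gold ≈ 1.3255.
Gain: Δc = 1.3255 − 1.1786 ≈ 0.1469.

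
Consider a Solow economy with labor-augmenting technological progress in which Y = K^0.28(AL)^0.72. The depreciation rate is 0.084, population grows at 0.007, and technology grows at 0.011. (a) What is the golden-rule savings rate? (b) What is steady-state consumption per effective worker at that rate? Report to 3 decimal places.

(a) s_gold = 0.280; (b) c_gold ≈ 1.066

The effective depreciation rate is n + g + δ = 0.007 + 0.011 + 0.084 = 0.102.
For Cobb-Douglas, s_gold equals capital's share: s_gold = 0.28.
Maximizing c = f(k) − (n+g+δ)·k gives f'(k) = n+g+δ, i.e. 0.28·k^(0.28−1) = 0.102, so k_gold = (0.28/0.102)^(1/0.72) ≈ 4.0654.
y_gold = 4.0654^0.28 ≈ 1.4810; c_gold = (1−0.28)·y_gold ≈ 1.0663.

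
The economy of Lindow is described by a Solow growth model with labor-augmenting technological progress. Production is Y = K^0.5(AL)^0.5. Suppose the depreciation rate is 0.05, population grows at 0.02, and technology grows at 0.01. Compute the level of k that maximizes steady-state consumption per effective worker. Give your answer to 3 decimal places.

Capital per effective worker breaks even when investment replaces (n + g + δ)·k; here n + g + δ = 0.08.
Golden rule sets MPK = n+g+δ: 0.5·k^(0.5−1) = 0.08, so k_gold = (0.5/0.08)^(1/0.5) ≈ 39.0625.

k_gold ≈ 39.062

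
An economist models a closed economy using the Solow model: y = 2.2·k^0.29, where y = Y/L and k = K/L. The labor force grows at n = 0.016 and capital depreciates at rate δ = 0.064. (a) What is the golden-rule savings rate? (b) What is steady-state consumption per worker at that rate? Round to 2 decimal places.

(a) s_gold = 0.29; (b) c_gold ≈ 3.65

n + δ = 0.016 + 0.064 = 0.08.
For Cobb-Douglas, s_gold equals capital's share: s_gold = 0.29.
Golden rule sets MPK = n+δ: 0.29·2.2·k^(0.29−1) = 0.08, so k_gold = (0.29·2.2/0.08)^(1/0.71) ≈ 18.6227.
y_gold = 2.2·18.6227^0.29 ≈ 5.1373; c_gold = (1−0.29)·y_gold ≈ 3.6475.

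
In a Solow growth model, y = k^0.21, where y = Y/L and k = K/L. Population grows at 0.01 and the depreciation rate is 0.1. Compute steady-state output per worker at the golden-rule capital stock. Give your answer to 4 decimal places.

y_gold ≈ 1.1875

The effective depreciation rate is n + δ = 0.01 + 0.1 = 0.11.
Maximizing c = f(k) − (n+δ)·k gives f'(k) = n+δ, i.e. 0.21·k^(0.21−1) = 0.11, so k_gold = (0.21/0.11)^(1/0.79) ≈ 2.2671.
Output: y_gold = k_gold^0.21 = 2.2671^0.21 ≈ 1.1875.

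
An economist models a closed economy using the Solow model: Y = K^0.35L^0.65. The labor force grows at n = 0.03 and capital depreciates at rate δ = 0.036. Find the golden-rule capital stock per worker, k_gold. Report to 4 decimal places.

k_gold ≈ 13.0212

Capital per worker breaks even when investment replaces (n + δ)·k; here n + δ = 0.066.
Golden rule sets MPK = n+δ: 0.35·k^(0.35−1) = 0.066, so k_gold = (0.35/0.066)^(1/0.65) ≈ 13.0212.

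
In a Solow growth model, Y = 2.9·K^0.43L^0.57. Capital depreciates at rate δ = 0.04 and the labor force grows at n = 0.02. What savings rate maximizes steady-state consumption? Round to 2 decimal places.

Break-even investment rate: n + δ = 0.02 + 0.04 = 0.06.
At the golden rule MPK = n+δ, and in any Cobb-Douglas steady state s = (n+δ)·k/y = MPK·k/y = capital's share 0.43.

s_gold = 0.43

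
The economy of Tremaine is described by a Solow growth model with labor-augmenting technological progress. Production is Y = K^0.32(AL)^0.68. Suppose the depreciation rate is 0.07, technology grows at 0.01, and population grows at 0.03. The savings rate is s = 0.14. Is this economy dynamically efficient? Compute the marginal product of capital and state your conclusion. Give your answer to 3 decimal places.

dynamically efficient; MPK ≈ 0.251

The effective depreciation rate is n + g + δ = 0.03 + 0.01 + 0.07 = 0.11.
Steady-state k*: s·k^0.32 = 0.11·k gives k* = (0.14/0.11)^(1/0.68) ≈ 1.4257.
MPK = 0.32·1.4257^(-0.68) ≈ 0.2514.
MPK > n+g+δ = 0.11, so the economy is dynamically efficient (under-saving).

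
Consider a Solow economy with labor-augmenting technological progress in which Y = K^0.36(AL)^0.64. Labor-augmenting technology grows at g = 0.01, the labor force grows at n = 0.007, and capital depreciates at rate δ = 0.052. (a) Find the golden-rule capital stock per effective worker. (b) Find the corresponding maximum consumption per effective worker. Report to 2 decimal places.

(a) k_gold ≈ 13.21; (b) c_gold ≈ 1.62

n + g + δ = 0.007 + 0.01 + 0.052 = 0.069.
At the golden rule the marginal product of capital equals n+g+δ: 0.36·k^(0.36−1) = 0.069. Solving, k_gold = (0.36/0.069)^(1/0.64) ≈ 13.2136.
y_gold = 13.2136^0.36 ≈ 2.5326; c_gold = y_gold − 0.069·k_gold ≈ 1.6209.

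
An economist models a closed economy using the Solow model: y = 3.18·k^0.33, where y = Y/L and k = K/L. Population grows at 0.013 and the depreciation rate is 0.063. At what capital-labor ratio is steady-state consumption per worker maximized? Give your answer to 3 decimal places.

Capital per worker breaks even when investment replaces (n + δ)·k; here n + δ = 0.076.
At the golden rule the marginal product of capital equals n+δ: 0.33·3.18·k^(0.33−1) = 0.076. Solving, k_gold = (0.33·3.18/0.076)^(1/0.67) ≈ 50.3133.

k_gold ≈ 50.313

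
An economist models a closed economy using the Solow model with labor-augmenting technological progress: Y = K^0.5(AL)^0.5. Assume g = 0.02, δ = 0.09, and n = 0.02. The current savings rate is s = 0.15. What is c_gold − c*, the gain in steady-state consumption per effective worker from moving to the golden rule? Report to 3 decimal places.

Break-even investment rate: n + g + δ = 0.02 + 0.02 + 0.09 = 0.13.
Current steady state (s = 0.15): k* = (0.15/0.13)^(1/0.5) ≈ 1.3314, y* = 1.3314^0.5 ≈ 1.1538, c* = (1−0.15)·1.1538 ≈ 0.9808.
Maximizing c = f(k) − (n+g+δ)·k gives f'(k) = n+g+δ, i.e. 0.5·k^(0.5−1) = 0.13, so k_gold = (0.5/0.13)^(1/0.5) ≈ 14.7929.
y_gold = 14.7929^0.5 ≈ 3.8462, c_gold = y_gold − 0.13·k_gold ≈ 1.9231.
Gain: Δc = 1.9231 − 0.9808 ≈ 0.9423.

Δc ≈ 0.942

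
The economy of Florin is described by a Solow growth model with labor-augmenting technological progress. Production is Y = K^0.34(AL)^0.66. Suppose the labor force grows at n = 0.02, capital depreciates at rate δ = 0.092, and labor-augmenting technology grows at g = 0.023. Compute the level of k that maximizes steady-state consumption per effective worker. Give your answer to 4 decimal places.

k_gold ≈ 4.0532

Capital per effective worker breaks even when investment replaces (n + g + δ)·k; here n + g + δ = 0.135.
Golden rule sets MPK = n+g+δ: 0.34·k^(0.34−1) = 0.135, so k_gold = (0.34/0.135)^(1/0.66) ≈ 4.0532.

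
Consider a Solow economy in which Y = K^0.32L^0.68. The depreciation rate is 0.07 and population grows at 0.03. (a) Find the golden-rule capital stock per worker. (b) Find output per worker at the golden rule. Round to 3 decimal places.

Break-even investment rate: n + δ = 0.03 + 0.07 = 0.1.
Setting f'(k) = n+δ gives 0.32·k^(0.32−1) = 0.1, hence k_gold = (0.32/0.1)^(1/0.68) ≈ 5.5318.
y_gold = 5.5318^0.32 ≈ 1.7287.

(a) k_gold ≈ 5.532; (b) y_gold ≈ 1.729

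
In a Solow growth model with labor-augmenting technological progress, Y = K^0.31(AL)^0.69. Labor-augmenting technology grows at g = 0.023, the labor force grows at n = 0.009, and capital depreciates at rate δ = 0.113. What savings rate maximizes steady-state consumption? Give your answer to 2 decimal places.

s_gold = 0.31

n + g + δ = 0.009 + 0.023 + 0.113 = 0.145.
At the golden rule MPK = n+g+δ, and in any Cobb-Douglas steady state s = (n+g+δ)·k/y = MPK·k/y = capital's share 0.31.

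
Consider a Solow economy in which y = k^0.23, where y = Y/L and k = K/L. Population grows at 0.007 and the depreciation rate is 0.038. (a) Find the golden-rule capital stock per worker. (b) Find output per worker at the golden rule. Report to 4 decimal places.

(a) k_gold ≈ 8.3205; (b) y_gold ≈ 1.6279

n + δ = 0.007 + 0.038 = 0.045.
Golden rule sets MPK = n+δ: 0.23·k^(0.23−1) = 0.045, so k_gold = (0.23/0.045)^(1/0.77) ≈ 8.3205.
y_gold = 8.3205^0.23 ≈ 1.6279.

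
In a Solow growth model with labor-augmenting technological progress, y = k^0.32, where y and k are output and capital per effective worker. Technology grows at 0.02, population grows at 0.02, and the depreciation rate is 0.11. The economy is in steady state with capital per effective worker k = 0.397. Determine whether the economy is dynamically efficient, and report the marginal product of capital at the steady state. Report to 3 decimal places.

Break-even investment rate: n + g + δ = 0.02 + 0.02 + 0.11 = 0.15.
MPK = 0.32·k^(0.32−1) = 0.32·0.397^(-0.68) ≈ 0.5998.
MPK > 0.15, so the economy is dynamically efficient (under-saving).

dynamically efficient; MPK ≈ 0.600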